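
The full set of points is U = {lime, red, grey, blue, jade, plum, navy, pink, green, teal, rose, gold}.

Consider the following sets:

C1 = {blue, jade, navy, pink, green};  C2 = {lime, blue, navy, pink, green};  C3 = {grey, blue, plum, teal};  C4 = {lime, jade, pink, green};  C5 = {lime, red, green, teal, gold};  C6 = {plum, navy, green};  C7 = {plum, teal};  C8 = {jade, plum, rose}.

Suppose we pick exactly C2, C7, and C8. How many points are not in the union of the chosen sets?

Union of C2, C7, C8 = {lime, blue, jade, plum, navy, pink, green, teal, rose}.
Not covered: red, grey, gold — 3 points.

3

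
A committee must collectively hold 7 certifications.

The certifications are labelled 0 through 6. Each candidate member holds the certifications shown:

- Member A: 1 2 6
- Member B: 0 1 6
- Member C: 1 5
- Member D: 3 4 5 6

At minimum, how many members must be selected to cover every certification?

Take {A, B, D}. Their union is {0, 1, 2, 3, 4, 5, 6}, which is all 7 certifications.
Only B contains 0, so B is forced; the remaining 4 certifications need at least 2 more members (each remaining member adds at most 3) — so at least 3 members are needed, and 3 is optimal.

3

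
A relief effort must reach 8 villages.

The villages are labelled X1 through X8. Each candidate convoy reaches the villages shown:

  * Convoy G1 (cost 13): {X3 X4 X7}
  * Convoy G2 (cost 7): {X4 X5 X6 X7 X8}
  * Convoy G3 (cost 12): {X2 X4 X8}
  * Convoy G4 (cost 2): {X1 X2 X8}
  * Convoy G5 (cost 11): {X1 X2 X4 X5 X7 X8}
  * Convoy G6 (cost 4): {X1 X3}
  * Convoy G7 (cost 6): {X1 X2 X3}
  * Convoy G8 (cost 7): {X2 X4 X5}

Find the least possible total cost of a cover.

13

G2, G7 together cover every village (G2 ∪ G7 = {X1, X2, X3, X4, X5, X6, X7, X8}); total cost 7 + 6 = 13.
No covering selection has total cost below 13.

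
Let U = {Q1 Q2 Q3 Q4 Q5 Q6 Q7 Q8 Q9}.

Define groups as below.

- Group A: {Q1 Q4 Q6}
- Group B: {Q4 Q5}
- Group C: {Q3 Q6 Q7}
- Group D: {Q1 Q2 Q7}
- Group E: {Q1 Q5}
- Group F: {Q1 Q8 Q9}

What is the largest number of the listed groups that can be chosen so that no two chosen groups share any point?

3

B, C, F are pairwise disjoint (B={Q4,Q5}; C={Q3,Q6,Q7}; F={Q1,Q8,Q9}).
Every remaining group overlaps one of these, and no 4 of the listed groups are pairwise disjoint, so 3 is the maximum.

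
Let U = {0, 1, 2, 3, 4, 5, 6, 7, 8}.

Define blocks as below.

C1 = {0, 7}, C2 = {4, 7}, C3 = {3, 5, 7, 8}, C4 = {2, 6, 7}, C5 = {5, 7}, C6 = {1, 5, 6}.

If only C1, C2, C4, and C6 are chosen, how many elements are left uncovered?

Union of C1, C2, C4, C6 = {0, 1, 2, 4, 5, 6, 7}.
Not covered: 3, 8 — 2 elements.

2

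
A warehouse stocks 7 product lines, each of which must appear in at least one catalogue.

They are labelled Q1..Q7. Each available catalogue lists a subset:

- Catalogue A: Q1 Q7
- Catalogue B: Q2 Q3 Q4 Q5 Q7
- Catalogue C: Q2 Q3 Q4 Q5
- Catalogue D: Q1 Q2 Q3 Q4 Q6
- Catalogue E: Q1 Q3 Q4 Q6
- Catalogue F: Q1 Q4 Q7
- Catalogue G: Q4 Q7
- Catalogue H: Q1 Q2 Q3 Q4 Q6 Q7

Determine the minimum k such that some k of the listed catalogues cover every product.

C and H together: C ∪ H = {Q1, Q2, Q3, Q4, Q5, Q6, Q7} — every product is covered.
No single catalogue has all 7 products (the largest, H, has 6), so 2 is optimal.

2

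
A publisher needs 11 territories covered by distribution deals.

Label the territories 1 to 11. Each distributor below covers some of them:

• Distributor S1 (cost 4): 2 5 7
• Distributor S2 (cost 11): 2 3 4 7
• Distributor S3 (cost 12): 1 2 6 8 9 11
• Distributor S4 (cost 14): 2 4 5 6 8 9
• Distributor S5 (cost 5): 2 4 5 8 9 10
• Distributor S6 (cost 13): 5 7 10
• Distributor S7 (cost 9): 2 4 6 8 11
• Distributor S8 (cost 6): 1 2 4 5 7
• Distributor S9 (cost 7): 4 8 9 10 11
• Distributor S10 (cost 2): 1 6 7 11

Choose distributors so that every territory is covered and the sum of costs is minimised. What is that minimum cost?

18

S2, S5, S10 together cover every territory (S2 ∪ S5 ∪ S10 = {1, 2, 3, 4, 5, 6, 7, 8, 9, 10, 11}); total cost 11 + 5 + 2 = 18.
No covering selection has total cost below 18.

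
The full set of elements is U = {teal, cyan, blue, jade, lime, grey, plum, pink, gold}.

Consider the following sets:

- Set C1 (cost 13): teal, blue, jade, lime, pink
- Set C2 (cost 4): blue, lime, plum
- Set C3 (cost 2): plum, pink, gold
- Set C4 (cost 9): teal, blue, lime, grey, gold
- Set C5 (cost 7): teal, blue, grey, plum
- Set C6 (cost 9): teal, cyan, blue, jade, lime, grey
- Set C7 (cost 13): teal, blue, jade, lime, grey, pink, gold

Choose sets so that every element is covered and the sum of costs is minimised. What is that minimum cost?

11

C3, C6 together cover every element (C3 ∪ C6 = {teal, cyan, blue, jade, lime, grey, plum, pink, gold}); total cost 2 + 9 = 11.
No covering selection has total cost below 11.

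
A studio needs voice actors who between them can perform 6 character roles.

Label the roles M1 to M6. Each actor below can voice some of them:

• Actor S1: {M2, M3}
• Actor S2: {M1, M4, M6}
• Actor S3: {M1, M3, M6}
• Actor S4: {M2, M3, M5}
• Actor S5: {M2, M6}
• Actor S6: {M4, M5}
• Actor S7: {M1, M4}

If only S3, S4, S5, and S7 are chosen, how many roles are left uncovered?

0

Union of S3, S4, S5, S7 = {M1, M2, M3, M4, M5, M6} — that's every role, so 0 are uncovered.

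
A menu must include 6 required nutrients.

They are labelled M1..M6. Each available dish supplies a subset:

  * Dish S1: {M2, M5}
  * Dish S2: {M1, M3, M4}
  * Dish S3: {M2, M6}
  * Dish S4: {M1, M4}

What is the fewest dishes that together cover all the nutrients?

Take {S1, S2, S3}. Their union is {M1, M2, M3, M4, M5, M6}, which is all 6 nutrients.
Only S2 contains M3, so S2 is forced; the remaining 3 nutrients need at least 2 more dishes (each remaining dish adds at most 2) — so at least 3 dishes are needed, and 3 is optimal.

3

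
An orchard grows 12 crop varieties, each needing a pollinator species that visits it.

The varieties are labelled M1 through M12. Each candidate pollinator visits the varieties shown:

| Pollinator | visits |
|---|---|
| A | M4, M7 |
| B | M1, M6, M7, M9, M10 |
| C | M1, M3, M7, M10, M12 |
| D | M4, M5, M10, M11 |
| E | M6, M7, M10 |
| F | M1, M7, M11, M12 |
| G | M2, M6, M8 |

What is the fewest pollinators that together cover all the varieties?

Take {B, C, D, G}. Their union is {M1, M2, M3, M4, M5, M6, M7, M8, M9, M10, M11, M12}, which is all 12 varieties.
Only C contains M3, so C is forced; the remaining 7 varieties need at least 3 more pollinators (each remaining pollinator adds at most 3) — so at least 4 pollinators are needed, and 4 is optimal.

4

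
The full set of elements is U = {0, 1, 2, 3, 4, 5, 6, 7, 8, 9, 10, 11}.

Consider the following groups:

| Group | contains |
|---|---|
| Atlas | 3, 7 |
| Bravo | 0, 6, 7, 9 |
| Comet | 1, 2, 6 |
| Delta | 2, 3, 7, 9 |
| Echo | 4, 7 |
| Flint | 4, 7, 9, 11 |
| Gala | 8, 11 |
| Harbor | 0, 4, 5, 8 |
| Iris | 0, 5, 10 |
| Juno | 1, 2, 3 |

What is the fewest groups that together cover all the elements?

Bravo, Flint, Gala, Iris, and Juno cover everything between them: the union {0, 1, 2, 3, 4, 5, 6, 7, 8, 9, 10, 11} is all of U.
No 4 of the 10 groups cover everything (all 210 combinations miss at least one element), so 5 is optimal.

5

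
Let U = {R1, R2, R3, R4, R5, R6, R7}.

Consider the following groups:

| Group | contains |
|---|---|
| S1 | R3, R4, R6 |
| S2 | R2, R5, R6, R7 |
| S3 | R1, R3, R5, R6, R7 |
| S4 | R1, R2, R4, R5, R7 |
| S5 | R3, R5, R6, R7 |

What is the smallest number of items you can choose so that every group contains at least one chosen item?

2

H = {R6, R7} meets every group (each contains at least one member of H), and |H| = 2.
No single item lies in every group, so at least 2 are needed and 2 is optimal.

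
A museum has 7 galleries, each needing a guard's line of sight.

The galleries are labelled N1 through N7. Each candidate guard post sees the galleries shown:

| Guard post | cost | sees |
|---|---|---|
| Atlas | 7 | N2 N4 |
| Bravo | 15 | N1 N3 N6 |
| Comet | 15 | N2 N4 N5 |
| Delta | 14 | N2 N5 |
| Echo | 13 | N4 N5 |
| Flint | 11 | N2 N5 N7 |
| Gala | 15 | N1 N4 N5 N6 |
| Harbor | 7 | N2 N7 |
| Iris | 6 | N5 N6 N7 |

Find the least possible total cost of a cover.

Atlas, Bravo, Iris together cover every gallery (Atlas ∪ Bravo ∪ Iris = {N1, N2, N3, N4, N5, N6, N7}); total cost 7 + 15 + 6 = 28.
No covering selection has total cost below 28.

28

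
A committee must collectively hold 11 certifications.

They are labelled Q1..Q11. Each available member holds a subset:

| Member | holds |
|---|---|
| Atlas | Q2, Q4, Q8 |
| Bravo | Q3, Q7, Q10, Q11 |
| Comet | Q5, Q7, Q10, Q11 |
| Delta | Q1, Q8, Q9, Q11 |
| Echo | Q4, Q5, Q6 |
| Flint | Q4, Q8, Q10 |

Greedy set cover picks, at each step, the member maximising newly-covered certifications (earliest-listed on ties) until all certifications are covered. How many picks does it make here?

Greedy: pick Bravo (covers 4 new) → pick Atlas (covers 3 new) → pick Delta (covers 2 new) → pick Echo (covers 2 new). Total picks: 4.

4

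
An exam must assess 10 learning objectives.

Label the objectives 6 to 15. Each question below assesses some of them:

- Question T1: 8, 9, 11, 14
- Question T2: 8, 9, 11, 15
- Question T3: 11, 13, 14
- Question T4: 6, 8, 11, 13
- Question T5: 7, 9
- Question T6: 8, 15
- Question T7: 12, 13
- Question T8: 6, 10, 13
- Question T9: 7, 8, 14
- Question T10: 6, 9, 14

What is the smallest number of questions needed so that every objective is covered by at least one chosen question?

Take {T2, T7, T8, T9}. Their union is {6, 7, 8, 9, 10, 11, 12, 13, 14, 15}, which is all 10 objectives.
No 3 of the 10 questions cover everything (all 120 combinations miss at least one objective), so 4 is optimal.

4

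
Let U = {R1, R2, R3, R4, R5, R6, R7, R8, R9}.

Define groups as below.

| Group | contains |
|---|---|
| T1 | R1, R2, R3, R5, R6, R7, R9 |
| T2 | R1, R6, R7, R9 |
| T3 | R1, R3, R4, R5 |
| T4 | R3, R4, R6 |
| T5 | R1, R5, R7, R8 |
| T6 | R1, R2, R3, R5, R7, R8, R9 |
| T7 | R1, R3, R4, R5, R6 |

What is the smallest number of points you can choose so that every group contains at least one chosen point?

2

H = {R1, R6} meets every group (each contains at least one member of H), and |H| = 2.
The groups T4, T5 are pairwise disjoint, so any hitting set needs a separate point for each — at least 2. Hence 2 is optimal.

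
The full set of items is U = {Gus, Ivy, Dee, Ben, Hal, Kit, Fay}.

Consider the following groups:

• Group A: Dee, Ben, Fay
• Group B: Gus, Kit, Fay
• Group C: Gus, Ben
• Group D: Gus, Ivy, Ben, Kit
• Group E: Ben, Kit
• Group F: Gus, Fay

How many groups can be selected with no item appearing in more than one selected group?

E, F are pairwise disjoint (E={Ben,Kit}; F={Gus,Fay}).
Every remaining group overlaps one of these, and no 3 of the listed groups are pairwise disjoint, so 2 is the maximum.

2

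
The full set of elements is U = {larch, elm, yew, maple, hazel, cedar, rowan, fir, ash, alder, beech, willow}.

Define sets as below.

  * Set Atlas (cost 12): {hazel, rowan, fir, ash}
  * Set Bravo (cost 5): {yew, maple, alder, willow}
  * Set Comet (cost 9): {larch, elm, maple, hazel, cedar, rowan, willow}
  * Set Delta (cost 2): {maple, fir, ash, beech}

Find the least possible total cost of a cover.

Bravo, Comet, Delta together cover every element (Bravo ∪ Comet ∪ Delta = {larch, elm, yew, maple, hazel, cedar, rowan, fir, ash, alder, beech, willow}); total cost 5 + 9 + 2 = 16.
No covering selection has total cost below 16.

16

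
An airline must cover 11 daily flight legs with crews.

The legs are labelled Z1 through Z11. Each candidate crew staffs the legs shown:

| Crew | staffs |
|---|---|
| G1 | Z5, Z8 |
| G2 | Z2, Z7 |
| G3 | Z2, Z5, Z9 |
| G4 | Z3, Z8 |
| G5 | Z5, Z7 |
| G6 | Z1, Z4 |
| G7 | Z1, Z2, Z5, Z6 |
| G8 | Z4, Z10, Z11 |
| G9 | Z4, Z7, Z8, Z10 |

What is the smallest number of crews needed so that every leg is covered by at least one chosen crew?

5

G2 and G3 and G4 and G7 and G8 together: G2 ∪ G3 ∪ G4 ∪ G7 ∪ G8 = {Z1, Z2, Z3, Z4, Z5, Z6, Z7, Z8, Z9, Z10, Z11} — every leg is covered.
No 4 of the 9 crews cover everything (all 126 combinations miss at least one leg), so 5 is optimal.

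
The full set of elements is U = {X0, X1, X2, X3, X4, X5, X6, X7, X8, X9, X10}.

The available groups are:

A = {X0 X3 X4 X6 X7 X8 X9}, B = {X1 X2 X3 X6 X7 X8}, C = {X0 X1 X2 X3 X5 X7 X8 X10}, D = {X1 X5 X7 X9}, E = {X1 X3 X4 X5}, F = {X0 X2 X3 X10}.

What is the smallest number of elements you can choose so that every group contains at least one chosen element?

The 2 elements {X0, X1} hit every group.
The groups D, F are pairwise disjoint, so any hitting set needs a separate element for each — at least 2. Hence 2 is optimal.

2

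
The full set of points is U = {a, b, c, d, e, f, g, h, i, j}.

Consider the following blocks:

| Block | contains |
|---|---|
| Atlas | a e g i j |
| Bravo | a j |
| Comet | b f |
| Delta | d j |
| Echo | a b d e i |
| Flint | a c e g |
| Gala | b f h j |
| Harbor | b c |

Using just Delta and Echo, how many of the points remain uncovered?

Union of Delta, Echo = {a, b, d, e, i, j}.
Not covered: c, f, g, h — 4 points.

4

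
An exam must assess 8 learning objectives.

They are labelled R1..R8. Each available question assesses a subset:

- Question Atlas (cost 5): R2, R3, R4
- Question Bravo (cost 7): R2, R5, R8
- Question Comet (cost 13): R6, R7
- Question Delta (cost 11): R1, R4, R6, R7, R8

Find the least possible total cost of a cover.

23

Atlas, Bravo, Delta together cover every objective (Atlas ∪ Bravo ∪ Delta = {R1, R2, R3, R4, R5, R6, R7, R8}); total cost 5 + 7 + 11 = 23.
No covering selection has total cost below 23.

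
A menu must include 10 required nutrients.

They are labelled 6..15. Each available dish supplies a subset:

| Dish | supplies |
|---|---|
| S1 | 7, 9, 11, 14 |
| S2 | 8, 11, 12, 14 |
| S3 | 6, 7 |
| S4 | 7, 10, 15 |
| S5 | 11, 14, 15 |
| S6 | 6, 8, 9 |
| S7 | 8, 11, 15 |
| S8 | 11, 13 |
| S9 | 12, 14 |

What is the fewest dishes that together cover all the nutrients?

Take {S2, S4, S6, S8}. Their union is {6, 7, 8, 9, 10, 11, 12, 13, 14, 15}, which is all 10 nutrients.
Only S8 contains 13, so S8 is forced; the remaining 8 nutrients need at least 3 more dishes (each remaining dish adds at most 3) — so at least 4 dishes are needed, and 4 is optimal.

4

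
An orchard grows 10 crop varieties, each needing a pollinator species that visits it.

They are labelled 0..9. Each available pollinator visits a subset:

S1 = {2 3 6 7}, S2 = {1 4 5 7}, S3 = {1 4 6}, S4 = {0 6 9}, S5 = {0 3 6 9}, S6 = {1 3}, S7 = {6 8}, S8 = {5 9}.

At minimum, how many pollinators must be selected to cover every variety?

4

Take {S1, S2, S5, S7}. Their union is {0, 1, 2, 3, 4, 5, 6, 7, 8, 9}, which is all 10 varieties.
No 3 of the 8 pollinators cover everything (all 56 combinations miss at least one variety), so 4 is optimal.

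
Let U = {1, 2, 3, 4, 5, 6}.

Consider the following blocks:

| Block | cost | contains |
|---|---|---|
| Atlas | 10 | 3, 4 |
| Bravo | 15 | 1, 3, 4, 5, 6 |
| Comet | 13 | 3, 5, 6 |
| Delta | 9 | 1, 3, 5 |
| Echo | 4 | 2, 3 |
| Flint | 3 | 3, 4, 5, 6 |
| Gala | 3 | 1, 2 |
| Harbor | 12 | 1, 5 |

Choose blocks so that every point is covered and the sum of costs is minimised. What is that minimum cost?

Flint, Gala together cover every point (Flint ∪ Gala = {1, 2, 3, 4, 5, 6}); total cost 3 + 3 = 6.
No covering selection has total cost below 6.

6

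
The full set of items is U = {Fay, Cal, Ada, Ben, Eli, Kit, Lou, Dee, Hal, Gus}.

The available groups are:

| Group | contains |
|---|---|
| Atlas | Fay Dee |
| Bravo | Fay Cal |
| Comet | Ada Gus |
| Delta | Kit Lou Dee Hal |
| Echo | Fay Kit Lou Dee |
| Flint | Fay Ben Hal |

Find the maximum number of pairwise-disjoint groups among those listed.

3

Bravo, Comet, Delta are pairwise disjoint (Bravo={Fay,Cal}; Comet={Ada,Gus}; Delta={Kit,Lou,Dee,Hal}).
Every remaining group overlaps one of these, and no 4 of the listed groups are pairwise disjoint, so 3 is the maximum.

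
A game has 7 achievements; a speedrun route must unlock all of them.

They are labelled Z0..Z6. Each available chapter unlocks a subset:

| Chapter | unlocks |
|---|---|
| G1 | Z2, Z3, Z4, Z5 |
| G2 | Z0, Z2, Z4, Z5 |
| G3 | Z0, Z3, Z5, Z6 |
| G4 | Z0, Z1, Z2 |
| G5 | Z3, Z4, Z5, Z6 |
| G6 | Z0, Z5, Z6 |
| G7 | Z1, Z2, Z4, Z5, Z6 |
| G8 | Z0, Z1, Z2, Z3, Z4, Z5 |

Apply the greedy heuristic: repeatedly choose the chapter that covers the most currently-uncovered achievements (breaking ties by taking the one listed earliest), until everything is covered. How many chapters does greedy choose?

Greedy: pick G8 (covers 6 new) → pick G3 (covers 1 new). Total picks: 2.

2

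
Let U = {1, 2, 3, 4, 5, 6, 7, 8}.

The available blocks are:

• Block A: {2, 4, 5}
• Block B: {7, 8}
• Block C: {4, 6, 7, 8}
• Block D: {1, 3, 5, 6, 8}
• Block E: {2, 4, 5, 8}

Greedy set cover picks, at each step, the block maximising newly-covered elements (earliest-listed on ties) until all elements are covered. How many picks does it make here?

3

Greedy: pick D (covers 5 new) → pick A (covers 2 new) → pick B (covers 1 new). Total picks: 3.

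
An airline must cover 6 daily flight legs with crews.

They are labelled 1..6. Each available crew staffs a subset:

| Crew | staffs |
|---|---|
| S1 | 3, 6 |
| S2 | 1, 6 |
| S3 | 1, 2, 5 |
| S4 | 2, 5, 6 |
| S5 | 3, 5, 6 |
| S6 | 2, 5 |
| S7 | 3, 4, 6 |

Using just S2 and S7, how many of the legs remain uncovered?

Union of S2, S7 = {1, 3, 4, 6}.
Not covered: 2, 5 — 2 legs.

2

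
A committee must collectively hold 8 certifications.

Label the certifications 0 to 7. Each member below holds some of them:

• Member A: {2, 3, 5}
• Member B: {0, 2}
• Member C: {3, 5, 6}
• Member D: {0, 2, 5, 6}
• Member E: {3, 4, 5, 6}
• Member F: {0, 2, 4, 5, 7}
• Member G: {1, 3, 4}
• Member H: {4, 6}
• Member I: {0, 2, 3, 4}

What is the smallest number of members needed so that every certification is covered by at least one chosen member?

3

Take {D, F, G}. Their union is {0, 1, 2, 3, 4, 5, 6, 7}, which is all 8 certifications.
Only G contains 1, so G is forced; the remaining 5 certifications need at least 2 more members (each remaining member adds at most 4) — so at least 3 members are needed, and 3 is optimal.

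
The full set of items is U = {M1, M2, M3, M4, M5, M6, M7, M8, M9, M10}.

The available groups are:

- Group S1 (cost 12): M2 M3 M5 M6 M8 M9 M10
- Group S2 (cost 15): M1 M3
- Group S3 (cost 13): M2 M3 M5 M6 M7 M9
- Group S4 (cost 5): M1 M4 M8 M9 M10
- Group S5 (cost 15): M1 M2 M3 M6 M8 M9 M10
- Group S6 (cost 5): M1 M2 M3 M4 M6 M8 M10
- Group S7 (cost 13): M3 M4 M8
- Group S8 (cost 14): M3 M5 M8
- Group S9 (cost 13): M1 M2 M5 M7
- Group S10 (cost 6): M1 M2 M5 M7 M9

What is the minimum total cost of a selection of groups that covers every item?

11

S6, S10 together cover every item (S6 ∪ S10 = {M1, M2, M3, M4, M5, M6, M7, M8, M9, M10}); total cost 5 + 6 = 11.
No covering selection has total cost below 11.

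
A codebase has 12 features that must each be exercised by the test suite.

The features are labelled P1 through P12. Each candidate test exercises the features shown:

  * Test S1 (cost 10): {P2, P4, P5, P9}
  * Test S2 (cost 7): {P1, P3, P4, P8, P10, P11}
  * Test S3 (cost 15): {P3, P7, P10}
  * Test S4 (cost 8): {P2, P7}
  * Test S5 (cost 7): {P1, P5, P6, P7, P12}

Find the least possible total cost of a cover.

24

S1, S2, S5 together cover every feature (S1 ∪ S2 ∪ S5 = {P1, P2, P3, P4, P5, P6, P7, P8, P9, P10, P11, P12}); total cost 10 + 7 + 7 = 24.
No covering selection has total cost below 24.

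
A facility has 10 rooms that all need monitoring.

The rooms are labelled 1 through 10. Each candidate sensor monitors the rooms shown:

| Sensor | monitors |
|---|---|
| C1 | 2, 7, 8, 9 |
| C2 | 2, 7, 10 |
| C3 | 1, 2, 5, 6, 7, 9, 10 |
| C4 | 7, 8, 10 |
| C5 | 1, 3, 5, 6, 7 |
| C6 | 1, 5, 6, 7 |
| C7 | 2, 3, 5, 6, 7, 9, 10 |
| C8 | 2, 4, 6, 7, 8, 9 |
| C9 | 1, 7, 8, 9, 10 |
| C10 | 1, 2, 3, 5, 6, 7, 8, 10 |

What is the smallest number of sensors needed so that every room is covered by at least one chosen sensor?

C8 and C10 together: C8 ∪ C10 = {1, 2, 3, 4, 5, 6, 7, 8, 9, 10} — every room is covered.
No single sensor has all 10 rooms (the largest, C10, has 8), so 2 is optimal.

2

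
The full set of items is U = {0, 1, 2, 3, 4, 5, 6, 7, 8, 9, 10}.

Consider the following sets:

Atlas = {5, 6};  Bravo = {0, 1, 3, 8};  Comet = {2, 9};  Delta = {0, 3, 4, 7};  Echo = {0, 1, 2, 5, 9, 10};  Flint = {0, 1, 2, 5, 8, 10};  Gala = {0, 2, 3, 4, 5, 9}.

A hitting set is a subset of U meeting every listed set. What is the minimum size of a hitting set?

The 3 items {0, 5, 9} hit every set.
The sets Atlas, Comet, Delta are pairwise disjoint, so any hitting set needs a separate item for each — at least 3. Hence 3 is optimal.

3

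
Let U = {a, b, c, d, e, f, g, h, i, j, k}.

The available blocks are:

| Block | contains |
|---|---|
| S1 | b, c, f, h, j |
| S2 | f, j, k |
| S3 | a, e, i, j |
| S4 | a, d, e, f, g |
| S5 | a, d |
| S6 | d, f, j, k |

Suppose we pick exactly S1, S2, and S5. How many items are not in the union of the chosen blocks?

3

Union of S1, S2, S5 = {a, b, c, d, f, h, j, k}.
Not covered: e, g, i — 3 items.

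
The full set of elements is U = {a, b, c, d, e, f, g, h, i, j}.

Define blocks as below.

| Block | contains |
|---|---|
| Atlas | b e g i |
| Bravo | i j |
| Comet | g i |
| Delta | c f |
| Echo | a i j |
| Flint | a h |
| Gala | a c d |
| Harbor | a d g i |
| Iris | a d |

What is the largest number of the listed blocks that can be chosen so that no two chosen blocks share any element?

Atlas, Delta, Flint are pairwise disjoint (Atlas={b,e,g,i}; Delta={c,f}; Flint={a,h}).
Every remaining block overlaps one of these, and no 4 of the listed blocks are pairwise disjoint, so 3 is the maximum.

3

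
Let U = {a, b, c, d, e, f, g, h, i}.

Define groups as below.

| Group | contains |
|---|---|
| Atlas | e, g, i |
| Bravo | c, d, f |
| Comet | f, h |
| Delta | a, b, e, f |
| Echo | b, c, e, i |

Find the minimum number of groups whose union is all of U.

4

Atlas and Bravo and Comet and Delta together: Atlas ∪ Bravo ∪ Comet ∪ Delta = {a, b, c, d, e, f, g, h, i} — every item is covered.
Only Delta contains a, so Delta is forced; the remaining 5 items need at least 3 more groups (each remaining group adds at most 2) — so at least 4 groups are needed, and 4 is optimal.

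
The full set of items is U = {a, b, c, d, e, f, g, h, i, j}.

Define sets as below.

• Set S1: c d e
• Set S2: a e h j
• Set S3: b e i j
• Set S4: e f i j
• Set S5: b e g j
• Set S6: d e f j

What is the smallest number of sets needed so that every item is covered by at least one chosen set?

S1, S2, S4, and S5 cover everything between them: the union {a, b, c, d, e, f, g, h, i, j} is all of U.
Only S2 contains a, so S2 is forced; the remaining 6 items need at least 3 more sets (each remaining set adds at most 2) — so at least 4 sets are needed, and 4 is optimal.

4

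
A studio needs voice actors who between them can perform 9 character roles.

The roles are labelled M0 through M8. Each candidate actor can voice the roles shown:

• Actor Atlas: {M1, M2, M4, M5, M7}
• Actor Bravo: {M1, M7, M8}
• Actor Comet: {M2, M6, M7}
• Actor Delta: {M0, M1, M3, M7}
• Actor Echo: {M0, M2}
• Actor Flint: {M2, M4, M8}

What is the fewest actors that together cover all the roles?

4

Take {Atlas, Comet, Delta, Flint}. Their union is {M0, M1, M2, M3, M4, M5, M6, M7, M8}, which is all 9 roles.
No 3 of the 6 actors cover everything (all 20 combinations miss at least one role), so 4 is optimal.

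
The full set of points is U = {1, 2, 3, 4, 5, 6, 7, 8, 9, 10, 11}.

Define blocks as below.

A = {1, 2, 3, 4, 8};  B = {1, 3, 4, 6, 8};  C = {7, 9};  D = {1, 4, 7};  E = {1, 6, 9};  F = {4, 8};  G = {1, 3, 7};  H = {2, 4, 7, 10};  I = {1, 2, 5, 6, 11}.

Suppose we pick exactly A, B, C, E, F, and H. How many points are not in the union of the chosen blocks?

Union of A, B, C, E, F, H = {1, 2, 3, 4, 6, 7, 8, 9, 10}.
Not covered: 5, 11 — 2 points.

2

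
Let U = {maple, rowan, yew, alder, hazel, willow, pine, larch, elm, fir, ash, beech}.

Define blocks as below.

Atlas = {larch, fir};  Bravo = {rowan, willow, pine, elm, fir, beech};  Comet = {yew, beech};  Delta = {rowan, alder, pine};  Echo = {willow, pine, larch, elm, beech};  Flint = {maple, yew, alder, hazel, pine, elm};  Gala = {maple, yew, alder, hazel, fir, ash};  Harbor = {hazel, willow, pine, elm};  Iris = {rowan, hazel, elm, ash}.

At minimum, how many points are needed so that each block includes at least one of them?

4

H = {rowan, pine, fir, beech} meets every block (each contains at least one member of H), and |H| = 4.
No choice of 3 points meets every block, so 4 is the minimum.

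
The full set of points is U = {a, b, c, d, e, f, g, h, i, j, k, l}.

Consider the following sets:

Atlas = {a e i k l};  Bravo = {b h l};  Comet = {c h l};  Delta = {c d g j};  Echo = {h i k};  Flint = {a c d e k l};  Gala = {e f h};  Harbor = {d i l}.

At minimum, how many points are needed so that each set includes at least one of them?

3

The 3 points {d, h, l} hit every set.
No choice of 2 points meets every set, so 3 is the minimum.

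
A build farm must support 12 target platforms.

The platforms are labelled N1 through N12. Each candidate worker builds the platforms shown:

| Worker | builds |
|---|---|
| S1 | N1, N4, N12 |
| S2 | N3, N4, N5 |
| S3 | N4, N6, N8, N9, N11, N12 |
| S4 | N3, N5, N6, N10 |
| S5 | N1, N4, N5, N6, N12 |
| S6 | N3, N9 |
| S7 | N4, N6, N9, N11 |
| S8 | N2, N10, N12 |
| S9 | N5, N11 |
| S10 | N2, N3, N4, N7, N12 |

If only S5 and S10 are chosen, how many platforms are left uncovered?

4

Union of S5, S10 = {N1, N2, N3, N4, N5, N6, N7, N12}.
Not covered: N8, N9, N10, N11 — 4 platforms.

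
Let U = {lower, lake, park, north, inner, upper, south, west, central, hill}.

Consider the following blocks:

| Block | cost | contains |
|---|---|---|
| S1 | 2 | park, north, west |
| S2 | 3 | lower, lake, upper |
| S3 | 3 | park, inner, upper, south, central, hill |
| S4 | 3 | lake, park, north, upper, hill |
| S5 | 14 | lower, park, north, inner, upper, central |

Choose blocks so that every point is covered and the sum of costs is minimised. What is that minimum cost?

8

S1, S2, S3 together cover every point (S1 ∪ S2 ∪ S3 = {lower, lake, park, north, inner, upper, south, west, central, hill}); total cost 2 + 3 + 3 = 8.
No covering selection has total cost below 8.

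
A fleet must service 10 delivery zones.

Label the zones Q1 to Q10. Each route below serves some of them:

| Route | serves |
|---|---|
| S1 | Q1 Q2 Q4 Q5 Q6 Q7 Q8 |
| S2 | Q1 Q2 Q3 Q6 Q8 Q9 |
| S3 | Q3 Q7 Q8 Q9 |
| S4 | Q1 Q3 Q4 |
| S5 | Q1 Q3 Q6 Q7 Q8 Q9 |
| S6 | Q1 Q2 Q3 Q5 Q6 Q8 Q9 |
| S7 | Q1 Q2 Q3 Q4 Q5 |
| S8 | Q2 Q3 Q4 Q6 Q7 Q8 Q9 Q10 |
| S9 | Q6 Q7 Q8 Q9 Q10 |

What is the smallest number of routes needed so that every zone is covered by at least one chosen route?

2

S1 and S8 together: S1 ∪ S8 = {Q1, Q2, Q3, Q4, Q5, Q6, Q7, Q8, Q9, Q10} — every zone is covered.
No single route has all 10 zones (the largest, S8, has 8), so 2 is optimal.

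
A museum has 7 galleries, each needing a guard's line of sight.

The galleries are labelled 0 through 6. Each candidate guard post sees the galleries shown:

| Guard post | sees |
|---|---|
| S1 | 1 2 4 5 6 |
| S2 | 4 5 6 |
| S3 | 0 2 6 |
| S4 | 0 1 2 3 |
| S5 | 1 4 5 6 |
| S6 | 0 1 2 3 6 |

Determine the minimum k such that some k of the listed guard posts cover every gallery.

Take {S2, S6}. Their union is {0, 1, 2, 3, 4, 5, 6}, which is all 7 galleries.
No single guard post has all 7 galleries (the largest, S1, has 5), so 2 is optimal.

2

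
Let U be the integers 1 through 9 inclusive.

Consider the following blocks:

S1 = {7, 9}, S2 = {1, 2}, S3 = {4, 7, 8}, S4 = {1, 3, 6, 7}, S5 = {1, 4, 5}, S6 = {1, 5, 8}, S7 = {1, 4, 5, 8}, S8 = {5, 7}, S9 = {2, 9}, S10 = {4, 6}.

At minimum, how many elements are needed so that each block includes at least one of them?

Take H = {2, 4, 5, 7}. Each listed block contains at least one of these, so H is a hitting set of size 4.
No choice of 3 elements meets every block, so 4 is the minimum.

4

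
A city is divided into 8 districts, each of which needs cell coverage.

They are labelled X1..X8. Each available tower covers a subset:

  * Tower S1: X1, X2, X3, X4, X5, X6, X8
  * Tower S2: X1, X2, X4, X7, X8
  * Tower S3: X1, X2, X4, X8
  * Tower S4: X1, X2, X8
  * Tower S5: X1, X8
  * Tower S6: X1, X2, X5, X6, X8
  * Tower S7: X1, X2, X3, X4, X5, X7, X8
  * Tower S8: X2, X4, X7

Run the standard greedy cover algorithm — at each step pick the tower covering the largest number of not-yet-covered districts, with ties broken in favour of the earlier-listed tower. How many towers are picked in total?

2

Greedy: pick S1 (covers 7 new) → pick S2 (covers 1 new). Total picks: 2.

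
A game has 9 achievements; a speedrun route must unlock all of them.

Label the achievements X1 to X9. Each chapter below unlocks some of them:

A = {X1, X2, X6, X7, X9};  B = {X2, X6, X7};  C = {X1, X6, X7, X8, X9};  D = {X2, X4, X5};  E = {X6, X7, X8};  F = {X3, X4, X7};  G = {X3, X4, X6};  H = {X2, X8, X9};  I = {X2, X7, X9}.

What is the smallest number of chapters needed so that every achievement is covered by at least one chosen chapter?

3

C and D and F together: C ∪ D ∪ F = {X1, X2, X3, X4, X5, X6, X7, X8, X9} — every achievement is covered.
Only D contains X5, so D is forced; the remaining 6 achievements need at least 2 more chapters (each remaining chapter adds at most 5) — so at least 3 chapters are needed, and 3 is optimal.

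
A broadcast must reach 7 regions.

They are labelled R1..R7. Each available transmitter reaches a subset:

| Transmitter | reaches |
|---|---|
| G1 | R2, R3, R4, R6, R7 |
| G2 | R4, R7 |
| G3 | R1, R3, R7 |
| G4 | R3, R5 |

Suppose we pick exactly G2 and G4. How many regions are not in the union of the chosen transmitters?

Union of G2, G4 = {R3, R4, R5, R7}.
Not covered: R1, R2, R6 — 3 regions.

3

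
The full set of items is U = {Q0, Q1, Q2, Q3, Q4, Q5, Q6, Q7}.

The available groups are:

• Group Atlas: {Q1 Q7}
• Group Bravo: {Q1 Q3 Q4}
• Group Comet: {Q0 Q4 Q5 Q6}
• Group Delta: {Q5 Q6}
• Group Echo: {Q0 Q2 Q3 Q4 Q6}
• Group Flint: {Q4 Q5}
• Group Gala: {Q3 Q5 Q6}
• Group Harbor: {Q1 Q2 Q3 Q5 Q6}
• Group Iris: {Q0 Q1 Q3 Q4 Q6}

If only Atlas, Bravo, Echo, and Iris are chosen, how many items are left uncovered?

1

Union of Atlas, Bravo, Echo, Iris = {Q0, Q1, Q2, Q3, Q4, Q6, Q7}.
Not covered: Q5 — 1 item.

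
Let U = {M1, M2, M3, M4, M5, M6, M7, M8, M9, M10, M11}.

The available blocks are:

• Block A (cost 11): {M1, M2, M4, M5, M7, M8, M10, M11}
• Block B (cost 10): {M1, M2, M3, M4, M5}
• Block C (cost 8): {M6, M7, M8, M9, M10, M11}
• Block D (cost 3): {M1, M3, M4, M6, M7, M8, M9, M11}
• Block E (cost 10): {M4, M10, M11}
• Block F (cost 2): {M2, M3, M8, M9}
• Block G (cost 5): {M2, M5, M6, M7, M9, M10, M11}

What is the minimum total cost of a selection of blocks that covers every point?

8

D, G together cover every point (D ∪ G = {M1, M2, M3, M4, M5, M6, M7, M8, M9, M10, M11}); total cost 3 + 5 = 8.
No covering selection has total cost below 8.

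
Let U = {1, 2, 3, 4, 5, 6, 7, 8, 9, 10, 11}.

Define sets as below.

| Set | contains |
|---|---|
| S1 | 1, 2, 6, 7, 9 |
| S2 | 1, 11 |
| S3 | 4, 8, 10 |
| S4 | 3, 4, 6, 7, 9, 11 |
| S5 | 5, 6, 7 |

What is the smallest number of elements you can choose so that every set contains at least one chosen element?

3

H = {4, 7, 11} meets every set (each contains at least one member of H), and |H| = 3.
The sets S2, S3, S5 are pairwise disjoint, so any hitting set needs a separate element for each — at least 3. Hence 3 is optimal.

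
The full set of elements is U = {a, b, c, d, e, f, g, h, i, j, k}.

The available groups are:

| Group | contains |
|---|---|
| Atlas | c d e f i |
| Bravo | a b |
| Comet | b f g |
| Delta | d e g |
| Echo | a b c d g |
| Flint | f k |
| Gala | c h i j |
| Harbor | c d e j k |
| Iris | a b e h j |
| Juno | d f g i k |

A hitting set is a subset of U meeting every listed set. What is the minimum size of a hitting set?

4

The 4 elements {b, d, h, k} hit every group.
The groups Bravo, Delta, Flint, Gala are pairwise disjoint, so any hitting set needs a separate element for each — at least 4. Hence 4 is optimal.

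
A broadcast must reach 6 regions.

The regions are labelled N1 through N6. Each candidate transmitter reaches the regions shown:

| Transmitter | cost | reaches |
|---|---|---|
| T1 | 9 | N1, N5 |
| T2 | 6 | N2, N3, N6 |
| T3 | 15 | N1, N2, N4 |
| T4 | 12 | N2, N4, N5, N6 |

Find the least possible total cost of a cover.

27

T1, T2, T4 together cover every region (T1 ∪ T2 ∪ T4 = {N1, N2, N3, N4, N5, N6}); total cost 9 + 6 + 12 = 27.
No covering selection has total cost below 27.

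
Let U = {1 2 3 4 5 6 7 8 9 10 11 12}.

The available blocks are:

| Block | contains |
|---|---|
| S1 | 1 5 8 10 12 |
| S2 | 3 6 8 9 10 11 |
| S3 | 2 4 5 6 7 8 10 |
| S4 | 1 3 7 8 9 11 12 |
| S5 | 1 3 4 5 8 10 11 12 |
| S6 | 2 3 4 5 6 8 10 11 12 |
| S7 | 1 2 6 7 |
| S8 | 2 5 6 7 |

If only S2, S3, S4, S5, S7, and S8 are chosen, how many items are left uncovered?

0

Union of S2, S3, S4, S5, S7, S8 = {1, 2, 3, 4, 5, 6, 7, 8, 9, 10, 11, 12} — that's every item, so 0 are uncovered.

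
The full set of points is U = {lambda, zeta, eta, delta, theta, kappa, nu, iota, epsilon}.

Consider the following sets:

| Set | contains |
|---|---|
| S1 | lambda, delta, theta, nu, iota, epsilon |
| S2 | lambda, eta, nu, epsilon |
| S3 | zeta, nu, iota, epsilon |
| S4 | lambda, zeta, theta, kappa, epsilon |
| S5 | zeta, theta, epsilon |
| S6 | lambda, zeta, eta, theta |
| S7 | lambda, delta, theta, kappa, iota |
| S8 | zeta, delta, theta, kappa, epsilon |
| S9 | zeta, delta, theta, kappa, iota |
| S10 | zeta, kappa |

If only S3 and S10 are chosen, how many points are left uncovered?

Union of S3, S10 = {zeta, kappa, nu, iota, epsilon}.
Not covered: lambda, eta, delta, theta — 4 points.

4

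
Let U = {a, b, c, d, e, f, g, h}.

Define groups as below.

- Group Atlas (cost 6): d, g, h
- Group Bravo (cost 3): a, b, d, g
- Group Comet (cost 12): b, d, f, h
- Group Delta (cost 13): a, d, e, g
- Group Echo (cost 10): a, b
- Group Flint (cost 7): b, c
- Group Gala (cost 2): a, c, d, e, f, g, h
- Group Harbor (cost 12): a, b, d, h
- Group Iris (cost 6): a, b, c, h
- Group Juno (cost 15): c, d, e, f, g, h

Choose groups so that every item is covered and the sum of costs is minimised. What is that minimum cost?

5

Bravo, Gala together cover every item (Bravo ∪ Gala = {a, b, c, d, e, f, g, h}); total cost 3 + 2 = 5.
No covering selection has total cost below 5.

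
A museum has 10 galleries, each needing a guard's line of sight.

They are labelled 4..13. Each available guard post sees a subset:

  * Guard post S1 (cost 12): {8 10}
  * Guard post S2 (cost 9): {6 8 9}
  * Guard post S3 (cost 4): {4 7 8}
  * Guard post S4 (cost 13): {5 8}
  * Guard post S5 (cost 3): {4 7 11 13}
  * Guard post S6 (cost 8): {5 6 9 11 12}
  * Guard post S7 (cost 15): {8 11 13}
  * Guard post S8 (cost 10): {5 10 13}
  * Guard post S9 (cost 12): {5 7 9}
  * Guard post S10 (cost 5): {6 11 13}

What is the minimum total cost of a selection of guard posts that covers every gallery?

22

S3, S6, S8 together cover every gallery (S3 ∪ S6 ∪ S8 = {4, 5, 6, 7, 8, 9, 10, 11, 12, 13}); total cost 4 + 8 + 10 = 22.
The greedy pick S5, S6, S3, S8 costs 25; no covering selection beats 22.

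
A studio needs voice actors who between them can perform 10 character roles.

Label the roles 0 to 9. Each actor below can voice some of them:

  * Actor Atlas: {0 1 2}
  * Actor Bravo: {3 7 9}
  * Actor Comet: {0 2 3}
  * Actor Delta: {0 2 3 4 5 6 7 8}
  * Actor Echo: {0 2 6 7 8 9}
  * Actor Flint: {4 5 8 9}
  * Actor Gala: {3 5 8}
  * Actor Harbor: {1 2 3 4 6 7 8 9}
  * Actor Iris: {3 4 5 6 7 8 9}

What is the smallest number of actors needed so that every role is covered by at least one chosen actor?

2

Take {Atlas, Iris}. Their union is {0, 1, 2, 3, 4, 5, 6, 7, 8, 9}, which is all 10 roles.
No single actor has all 10 roles (the largest, Delta, has 8), so 2 is optimal.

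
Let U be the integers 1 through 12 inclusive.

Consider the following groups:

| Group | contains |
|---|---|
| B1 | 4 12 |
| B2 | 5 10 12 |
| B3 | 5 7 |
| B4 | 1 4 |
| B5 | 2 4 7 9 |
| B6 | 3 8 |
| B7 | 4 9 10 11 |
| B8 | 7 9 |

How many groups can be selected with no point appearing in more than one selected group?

4

B2, B4, B6, B8 are pairwise disjoint (B2={5,10,12}; B4={1,4}; B6={3,8}; B8={7,9}).
Every remaining group overlaps one of these, and no 5 of the listed groups are pairwise disjoint, so 4 is the maximum.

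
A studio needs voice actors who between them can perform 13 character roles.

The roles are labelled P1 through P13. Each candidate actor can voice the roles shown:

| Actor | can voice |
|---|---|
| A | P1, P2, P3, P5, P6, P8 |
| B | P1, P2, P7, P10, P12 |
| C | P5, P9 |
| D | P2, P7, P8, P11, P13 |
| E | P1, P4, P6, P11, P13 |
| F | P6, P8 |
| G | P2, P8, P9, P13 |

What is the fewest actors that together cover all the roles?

4

A and B and C and E together: A ∪ B ∪ C ∪ E = {P1, P2, P3, P4, P5, P6, P7, P8, P9, P10, P11, P12, P13} — every role is covered.
Only A contains P3, so A is forced; the remaining 7 roles need at least 3 more actors (each remaining actor adds at most 3) — so at least 4 actors are needed, and 4 is optimal.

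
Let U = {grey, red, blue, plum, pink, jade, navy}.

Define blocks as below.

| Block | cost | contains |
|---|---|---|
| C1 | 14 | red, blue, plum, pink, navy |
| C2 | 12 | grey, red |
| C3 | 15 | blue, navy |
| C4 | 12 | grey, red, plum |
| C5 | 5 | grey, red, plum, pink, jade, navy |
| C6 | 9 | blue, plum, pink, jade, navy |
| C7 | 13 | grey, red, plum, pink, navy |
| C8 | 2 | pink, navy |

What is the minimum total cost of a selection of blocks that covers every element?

C5, C6 together cover every element (C5 ∪ C6 = {grey, red, blue, plum, pink, jade, navy}); total cost 5 + 9 = 14.
No covering selection has total cost below 14.

14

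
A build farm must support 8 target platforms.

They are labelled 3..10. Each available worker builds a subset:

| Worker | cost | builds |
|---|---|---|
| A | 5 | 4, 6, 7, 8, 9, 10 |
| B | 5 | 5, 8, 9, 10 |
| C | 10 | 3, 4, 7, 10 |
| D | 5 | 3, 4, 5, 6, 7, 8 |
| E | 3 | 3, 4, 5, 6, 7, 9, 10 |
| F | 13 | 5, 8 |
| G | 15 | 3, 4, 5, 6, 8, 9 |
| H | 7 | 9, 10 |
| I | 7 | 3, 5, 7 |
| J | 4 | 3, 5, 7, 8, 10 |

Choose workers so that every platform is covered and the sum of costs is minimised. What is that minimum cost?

E, J together cover every platform (E ∪ J = {3, 4, 5, 6, 7, 8, 9, 10}); total cost 3 + 4 = 7.
No covering selection has total cost below 7.

7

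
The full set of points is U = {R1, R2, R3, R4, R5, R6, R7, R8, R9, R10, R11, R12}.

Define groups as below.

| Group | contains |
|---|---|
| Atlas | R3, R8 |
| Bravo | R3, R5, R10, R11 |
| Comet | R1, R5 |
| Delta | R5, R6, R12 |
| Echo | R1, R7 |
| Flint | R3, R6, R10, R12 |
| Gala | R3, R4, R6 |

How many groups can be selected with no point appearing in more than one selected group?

Atlas, Delta, Echo are pairwise disjoint (Atlas={R3,R8}; Delta={R5,R6,R12}; Echo={R1,R7}).
Every remaining group overlaps one of these, and no 4 of the listed groups are pairwise disjoint, so 3 is the maximum.

3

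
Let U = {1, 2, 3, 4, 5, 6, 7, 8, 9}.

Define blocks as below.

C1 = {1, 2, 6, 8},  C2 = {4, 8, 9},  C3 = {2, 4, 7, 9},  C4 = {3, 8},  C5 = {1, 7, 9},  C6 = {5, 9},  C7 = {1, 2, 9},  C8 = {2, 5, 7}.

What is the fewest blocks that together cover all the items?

Take {C1, C3, C4, C6}. Their union is {1, 2, 3, 4, 5, 6, 7, 8, 9}, which is all 9 items.
No 3 of the 8 blocks cover everything (all 56 combinations miss at least one item), so 4 is optimal.

4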